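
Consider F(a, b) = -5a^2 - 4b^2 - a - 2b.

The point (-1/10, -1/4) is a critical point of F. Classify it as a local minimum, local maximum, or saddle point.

local maximum

The Hessian of F is constant: H = [[-10, 0], [0, -8]].
det(H) = (-10)·(-8) − 0² = 80.
det(H) > 0 and tr(H) = -18 < 0, so H is negative definite and the point is a local maximum.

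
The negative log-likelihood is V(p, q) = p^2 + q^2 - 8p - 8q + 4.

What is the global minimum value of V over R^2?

V(p,q) separates as A(p) + B(q) + 4, so its minimum is min A + min B + 4.
A'(p) = 2p - 8 vanishes at p ∈ {4}; B'(q) = 2q - 8 vanishes at q ∈ {4}.
Local minima of A (where A''>0): A(4)=-16. Local minima of B: B(4)=-16.
So the global minimum of V is A(4) + B(4) + 4 = -16 − 16 + 4 = -28, attained at (4, 4).

-28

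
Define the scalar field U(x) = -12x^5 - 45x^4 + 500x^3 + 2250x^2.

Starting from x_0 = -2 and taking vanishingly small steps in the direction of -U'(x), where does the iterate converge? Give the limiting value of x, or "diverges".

0

U'(x) = -60x(x - 5)(x + 3)(x + 5), so U'(-2) = -2520.
Gradient descent moves in the -U' direction, i.e. x is increasing.
The nearest critical point in that direction is x = 0, where U'' = 4500 > 0 (a local minimum). The iterate converges there.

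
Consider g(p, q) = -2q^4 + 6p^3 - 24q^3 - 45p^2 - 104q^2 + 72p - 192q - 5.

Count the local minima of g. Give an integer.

g separates as a function of p plus a function of q, so ∇g=0 decouples.
∂g/∂p = 18(p - 4)(p - 1) = 0 at p ∈ {1, 4}; ∂g/∂q = -8(q + 2)(q + 3)(q + 4) = 0 at q ∈ {-4, -3, -2}.
The Hessian is diagonal: diag(g_pp, g_qq). Second derivatives: g_pp(1)=-54, g_pp(4)=54; g_qq(-4)=-16, g_qq(-3)=8, g_qq(-2)=-16.
Local minima occur where both diagonal entries positive: (4, -3). Count: 1.

1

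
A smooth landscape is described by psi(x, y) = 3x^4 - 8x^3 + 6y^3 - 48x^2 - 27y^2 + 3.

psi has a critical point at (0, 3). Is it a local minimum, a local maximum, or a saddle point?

The mixed partial ∂²psi/∂x∂y is 0, so the Hessian at any point is diag(psi_xx, psi_yy) = diag(12(3x^2 - 4x - 8), 18(2y - 3)).
At (0, 3): H = diag(-96, 54).
The eigenvalues have opposite signs, so H is indefinite: a saddle point.

saddle point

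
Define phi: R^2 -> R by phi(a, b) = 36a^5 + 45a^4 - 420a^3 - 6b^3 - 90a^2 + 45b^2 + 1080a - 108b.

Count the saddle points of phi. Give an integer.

4

phi separates as a function of a plus a function of b, so ∇phi=0 decouples.
∂phi/∂a = 180(a - 2)(a - 1)(a + 1)(a + 3) = 0 at a ∈ {-3, -1, 1, 2}; ∂phi/∂b = -18(b - 3)(b - 2) = 0 at b ∈ {2, 3}.
The Hessian is diagonal: diag(phi_aa, phi_bb). Second derivatives: phi_aa(-3)=-7200, phi_aa(-1)=2160, phi_aa(1)=-1440, phi_aa(2)=2700; phi_bb(2)=18, phi_bb(3)=-18.
Saddle points occur where the two diagonal entries have opposite signs: (-3, 2), (-1, 3), (1, 2), (2, 3). Count: 4.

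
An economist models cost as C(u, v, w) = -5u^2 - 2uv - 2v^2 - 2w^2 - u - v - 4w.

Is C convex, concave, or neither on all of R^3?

concave

C is quadratic, so its Hessian is the constant matrix H = [[-10, -2, 0], [-2, -4, 0], [0, 0, -4]].
Leading principal minors: -10, 36, -144.
Signs alternate −, +, − ⇒ H ≺ 0 ⇒ concave.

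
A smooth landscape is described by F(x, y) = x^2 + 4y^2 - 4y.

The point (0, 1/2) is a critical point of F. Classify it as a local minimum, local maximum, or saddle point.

The Hessian of F is constant: H = [[2, 0], [0, 8]].
det(H) = 2·8 − 0² = 16.
det(H) > 0 and tr(H) = 10 > 0, so H is positive definite and the point is a local minimum.

local minimum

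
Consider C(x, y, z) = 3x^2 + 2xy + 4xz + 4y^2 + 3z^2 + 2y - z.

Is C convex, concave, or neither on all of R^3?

C is quadratic, so its Hessian is the constant matrix H = [[6, 2, 4], [2, 8, 0], [4, 0, 6]].
Leading principal minors: 6, 44, 136.
All positive ⇒ H ≻ 0 ⇒ convex.

convex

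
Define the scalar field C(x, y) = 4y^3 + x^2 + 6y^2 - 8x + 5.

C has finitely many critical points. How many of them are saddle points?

1

C separates as a function of x plus a function of y, so ∇C=0 decouples.
∂C/∂x = 2(x - 4) = 0 at x ∈ {4}; ∂C/∂y = 12y(y + 1) = 0 at y ∈ {-1, 0}.
The Hessian is diagonal: diag(C_xx, C_yy). Second derivatives: C_xx(4)=2; C_yy(-1)=-12, C_yy(0)=12.
Saddle points occur where the two diagonal entries have opposite signs: (4, -1). Count: 1.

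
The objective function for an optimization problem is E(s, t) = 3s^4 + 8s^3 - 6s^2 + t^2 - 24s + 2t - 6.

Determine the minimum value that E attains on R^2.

E(s,t) separates as P(s) + Q(t) − 6, so its minimum is min P + min Q − 6.
P'(s) = 12(s - 1)(s + 1)(s + 2) vanishes at s ∈ {-2, -1, 1}; Q'(t) = 2(t + 1) vanishes at t ∈ {-1}.
Local minima of P (where P''>0): P(-2)=8, P(1)=-19. Local minima of Q: Q(-1)=-1.
So the global minimum of E is P(1) + Q(-1) − 6 = -19 − 1 − 6 = -26, attained at (1, -1).

-26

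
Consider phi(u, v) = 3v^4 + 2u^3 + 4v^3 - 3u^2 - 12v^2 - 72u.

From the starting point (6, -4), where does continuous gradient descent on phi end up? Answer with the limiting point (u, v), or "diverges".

(4, -2)

phi is separable, so gradient descent decouples: u follows -∂phi/∂u, v follows -∂phi/∂v.
∂phi/∂u = 6(u - 4)(u + 3); at u=6 this is 108, so u decreases.
∂phi/∂v = 12v(v - 1)(v + 2); at v=-4 this is -480, so v increases.
u converges to its nearest critical value 4 (a local min of the u-part); v converges to -2. The iterate converges to (4, -2).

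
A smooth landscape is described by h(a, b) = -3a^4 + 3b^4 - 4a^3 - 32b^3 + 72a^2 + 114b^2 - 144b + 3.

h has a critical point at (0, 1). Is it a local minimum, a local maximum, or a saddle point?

local minimum

The mixed partial ∂²h/∂a∂b is 0, so the Hessian at any point is diag(h_aa, h_bb) = diag(12(-3a^2 - 2a + 12), 12(3b^2 - 16b + 19)).
At (0, 1): H = diag(144, 72).
Both eigenvalues are positive, so H is positive definite: a local minimum.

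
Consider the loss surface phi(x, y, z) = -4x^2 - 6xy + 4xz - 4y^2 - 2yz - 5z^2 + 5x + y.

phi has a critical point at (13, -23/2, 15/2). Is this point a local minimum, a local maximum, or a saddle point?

local maximum

The Hessian is constant: H = [[-8, -6, 4], [-6, -8, -2], [4, -2, -10]].
Leading principal minors: Δ₁ = -8, Δ₂ = 28, Δ₃ = -24.
The minors alternate sign starting negative (−, +, −), so H is negative definite: a local maximum.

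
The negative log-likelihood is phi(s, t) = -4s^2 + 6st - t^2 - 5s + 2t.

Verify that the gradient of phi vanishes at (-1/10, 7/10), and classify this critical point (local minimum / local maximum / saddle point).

saddle point

∇phi = (-8s + 6t - 5, 6s - 2t + 2); substituting (-1/10, 7/10) gives ∇phi = (0, 0), so (-1/10, 7/10) is indeed a critical point.
The Hessian of phi is constant: H = [[-8, 6], [6, -2]].
det(H) = (-8)·(-2) − 6² = -20.
Since det(H) < 0, H is indefinite and the critical point is a saddle point.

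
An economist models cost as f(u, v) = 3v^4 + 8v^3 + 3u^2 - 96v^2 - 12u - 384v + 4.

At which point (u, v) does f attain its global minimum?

(2, 4)

f(u,v) separates as P(u) + Q(v) + 4, so its minimum is min P + min Q + 4.
P'(u) = 6u - 12 vanishes at u ∈ {2}; Q'(v) = 12(v - 4)(v + 2)(v + 4) vanishes at v ∈ {-4, -2, 4}.
Local minima of P (where P''>0): P(2)=-12. Local minima of Q: Q(-4)=256, Q(4)=-1792.
So the global minimum of f is P(2) + Q(4) + 4 = -12 − 1792 + 4 = -1800, attained at (2, 4).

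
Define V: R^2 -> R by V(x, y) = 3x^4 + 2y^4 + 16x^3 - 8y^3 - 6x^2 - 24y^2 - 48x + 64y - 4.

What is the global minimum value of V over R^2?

-292

V(x,y) separates as P(x) + Q(y) − 4, so its minimum is min P + min Q − 4.
P'(x) = 12(x - 1)(x + 1)(x + 4) vanishes at x ∈ {-4, -1, 1}; Q'(y) = 8(y - 4)(y - 1)(y + 2) vanishes at y ∈ {-2, 1, 4}.
Local minima of P (where P''>0): P(-4)=-160, P(1)=-35. Local minima of Q: Q(-2)=-128, Q(4)=-128.
So the global minimum of V is P(-4) + Q(-2) − 4 = -160 − 128 − 4 = -292, attained at (-4, -2).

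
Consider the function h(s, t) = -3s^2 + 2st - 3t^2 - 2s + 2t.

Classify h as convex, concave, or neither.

concave

h is quadratic, so its Hessian is the constant matrix H = [[-6, 2], [2, -6]].
det(H) = 32, tr(H) = -12.
det(H) > 0 and tr(H) < 0, so H is negative definite everywhere: concave.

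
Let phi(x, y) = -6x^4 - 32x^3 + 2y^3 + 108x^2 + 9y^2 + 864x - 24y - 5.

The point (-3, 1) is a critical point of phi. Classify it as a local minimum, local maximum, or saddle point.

local minimum

The mixed partial ∂²phi/∂x∂y is 0, so the Hessian at any point is diag(phi_xx, phi_yy) = diag(24(-3x^2 - 8x + 9), 6(2y + 3)).
At (-3, 1): H = diag(144, 30).
Both eigenvalues are positive, so H is positive definite: a local minimum.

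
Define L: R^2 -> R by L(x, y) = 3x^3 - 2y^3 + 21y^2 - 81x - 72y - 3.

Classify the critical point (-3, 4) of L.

The mixed partial ∂²L/∂x∂y is 0, so the Hessian at any point is diag(L_xx, L_yy) = diag(18x, 6(-2y + 7)).
At (-3, 4): H = diag(-54, -6).
Both eigenvalues are negative, so H is negative definite: a local maximum.

local maximum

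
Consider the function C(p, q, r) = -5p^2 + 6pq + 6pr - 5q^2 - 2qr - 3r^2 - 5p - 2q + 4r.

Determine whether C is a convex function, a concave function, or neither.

concave

C is quadratic, so its Hessian is the constant matrix H = [[-10, 6, 6], [6, -10, -2], [6, -2, -6]].
Leading principal minors: -10, 64, -128.
Signs alternate −, +, − ⇒ H ≺ 0 ⇒ concave.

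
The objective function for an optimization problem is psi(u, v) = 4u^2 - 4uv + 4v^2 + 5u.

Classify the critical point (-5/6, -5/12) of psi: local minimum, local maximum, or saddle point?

local minimum

The Hessian of psi is constant: H = [[8, -4], [-4, 8]].
det(H) = 8·8 − (-4)² = 48.
det(H) > 0 and tr(H) = 16 > 0, so H is positive definite and the point is a local minimum.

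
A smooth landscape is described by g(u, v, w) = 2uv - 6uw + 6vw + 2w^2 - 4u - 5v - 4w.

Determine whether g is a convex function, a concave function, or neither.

g is quadratic, so its Hessian is the constant matrix H = [[0, 2, -6], [2, 0, 6], [-6, 6, 4]].
Leading principal minors: 0, -4, -160.
Neither pattern holds ⇒ H is indefinite ⇒ neither convex nor concave.

neither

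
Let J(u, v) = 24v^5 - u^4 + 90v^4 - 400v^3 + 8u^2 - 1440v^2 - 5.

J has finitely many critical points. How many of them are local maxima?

J separates as a function of u plus a function of v, so ∇J=0 decouples.
∂J/∂u = -4u(u - 2)(u + 2) = 0 at u ∈ {-2, 0, 2}; ∂J/∂v = 120v(v - 3)(v + 2)(v + 4) = 0 at v ∈ {-4, -2, 0, 3}.
The Hessian is diagonal: diag(J_uu, J_vv). Second derivatives: J_uu(-2)=-32, J_uu(0)=16, J_uu(2)=-32; J_vv(-4)=-6720, J_vv(-2)=2400, J_vv(0)=-2880, J_vv(3)=12600.
Local maxima occur where both diagonal entries negative: (-2, -4), (-2, 0), (2, -4), (2, 0). Count: 4.

4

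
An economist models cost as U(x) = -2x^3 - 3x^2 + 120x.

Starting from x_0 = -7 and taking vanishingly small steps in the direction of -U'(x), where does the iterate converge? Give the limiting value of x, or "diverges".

-5

U'(x) = -6(x - 4)(x + 5), so U'(-7) = -132.
Gradient descent moves in the -U' direction, i.e. x is increasing.
The nearest critical point in that direction is x = -5, where U'' = 54 > 0 (a local minimum). The iterate converges there.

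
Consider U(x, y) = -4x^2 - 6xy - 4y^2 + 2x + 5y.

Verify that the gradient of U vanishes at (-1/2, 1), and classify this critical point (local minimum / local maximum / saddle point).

∇U = (-8x - 6y + 2, -6x - 8y + 5); substituting (-1/2, 1) gives ∇U = (0, 0), so (-1/2, 1) is indeed a critical point.
The Hessian of U is constant: H = [[-8, -6], [-6, -8]].
det(H) = (-8)·(-8) − (-6)² = 28.
det(H) > 0 and tr(H) = -16 < 0, so H is negative definite and the point is a local maximum.

local maximum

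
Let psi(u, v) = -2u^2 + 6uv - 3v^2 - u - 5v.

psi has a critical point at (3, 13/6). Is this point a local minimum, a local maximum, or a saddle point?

saddle point

The Hessian of psi is constant: H = [[-4, 6], [6, -6]].
det(H) = (-4)·(-6) − 6² = -12.
Since det(H) < 0, H is indefinite and the critical point is a saddle point.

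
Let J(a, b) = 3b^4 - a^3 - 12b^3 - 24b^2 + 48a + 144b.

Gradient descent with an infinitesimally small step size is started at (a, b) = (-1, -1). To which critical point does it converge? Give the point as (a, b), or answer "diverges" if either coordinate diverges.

(-4, -2)

J is separable, so gradient descent decouples: a follows -∂J/∂a, b follows -∂J/∂b.
∂J/∂a = -3(a - 4)(a + 4); at a=-1 this is 45, so a decreases.
∂J/∂b = 12(b - 3)(b - 2)(b + 2); at b=-1 this is 144, so b decreases.
a converges to its nearest critical value -4 (a local min of the a-part); b converges to -2. The iterate converges to (-4, -2).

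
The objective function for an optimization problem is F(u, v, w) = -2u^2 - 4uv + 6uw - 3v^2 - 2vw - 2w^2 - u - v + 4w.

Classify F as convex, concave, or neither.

F is quadratic, so its Hessian is the constant matrix H = [[-4, -4, 6], [-4, -6, -2], [6, -2, -4]].
Leading principal minors: -4, 8, 296.
Neither pattern holds ⇒ H is indefinite ⇒ neither convex nor concave.

neither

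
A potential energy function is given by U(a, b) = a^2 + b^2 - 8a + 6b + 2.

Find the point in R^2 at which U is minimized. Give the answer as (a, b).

U(a,b) separates as P(a) + Q(b) + 2, so its minimum is min P + min Q + 2.
P'(a) = 2a - 8 vanishes at a ∈ {4}; Q'(b) = 2b + 6 vanishes at b ∈ {-3}.
Local minima of P (where P''>0): P(4)=-16. Local minima of Q: Q(-3)=-9.
So the global minimum of U is P(4) + Q(-3) + 2 = -16 − 9 + 2 = -23, attained at (4, -3).

(4, -3)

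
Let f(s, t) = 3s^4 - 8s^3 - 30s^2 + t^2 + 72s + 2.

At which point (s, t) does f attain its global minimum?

(-2, 0)

f(s,t) separates as P(s) + Q(t) + 2, so its minimum is min P + min Q + 2.
P'(s) = 12(s - 3)(s - 1)(s + 2) vanishes at s ∈ {-2, 1, 3}; Q'(t) = 2t vanishes at t ∈ {0}.
Local minima of P (where P''>0): P(-2)=-152, P(3)=-27. Local minima of Q: Q(0)=0.
So the global minimum of f is P(-2) + Q(0) + 2 = -152 + 0 + 2 = -150, attained at (-2, 0).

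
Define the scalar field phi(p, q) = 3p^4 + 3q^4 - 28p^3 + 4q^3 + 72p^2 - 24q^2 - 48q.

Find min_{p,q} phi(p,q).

phi(p,q) separates as A(p) + B(q), so its minimum is min A + min B.
A'(p) = 12p(p - 4)(p - 3) vanishes at p ∈ {0, 3, 4}; B'(q) = 12(q - 2)(q + 1)(q + 2) vanishes at q ∈ {-2, -1, 2}.
Local minima of A (where A''>0): A(0)=0, A(4)=128. Local minima of B: B(-2)=16, B(2)=-112.
So the global minimum of phi is A(0) + B(2) = 0 − 112 = -112, attained at (0, 2).

-112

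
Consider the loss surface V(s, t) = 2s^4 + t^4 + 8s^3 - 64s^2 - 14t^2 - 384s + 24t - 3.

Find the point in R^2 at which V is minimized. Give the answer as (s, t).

(4, -3)

V(s,t) separates as P(s) + Q(t) − 3, so its minimum is min P + min Q − 3.
P'(s) = 8(s - 4)(s + 3)(s + 4) vanishes at s ∈ {-4, -3, 4}; Q'(t) = 4(t - 2)(t - 1)(t + 3) vanishes at t ∈ {-3, 1, 2}.
Local minima of P (where P''>0): P(-4)=512, P(4)=-1536. Local minima of Q: Q(-3)=-117, Q(2)=8.
So the global minimum of V is P(4) + Q(-3) − 3 = -1536 − 117 − 3 = -1656, attained at (4, -3).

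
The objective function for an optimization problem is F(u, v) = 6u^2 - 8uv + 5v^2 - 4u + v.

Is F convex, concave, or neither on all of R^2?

convex

F is quadratic, so its Hessian is the constant matrix H = [[12, -8], [-8, 10]].
det(H) = 56, tr(H) = 22.
det(H) > 0 and tr(H) > 0, so H is positive definite everywhere: convex.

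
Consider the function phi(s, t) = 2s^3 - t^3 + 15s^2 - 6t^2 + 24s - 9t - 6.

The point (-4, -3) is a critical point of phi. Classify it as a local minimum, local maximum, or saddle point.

The mixed partial ∂²phi/∂s∂t is 0, so the Hessian at any point is diag(phi_ss, phi_tt) = diag(6(2s + 5), -6(t + 2)).
At (-4, -3): H = diag(-18, 6).
The eigenvalues have opposite signs, so H is indefinite: a saddle point.

saddle point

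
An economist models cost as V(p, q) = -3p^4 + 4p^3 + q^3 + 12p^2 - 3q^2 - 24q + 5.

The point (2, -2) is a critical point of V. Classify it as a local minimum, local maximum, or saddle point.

local maximum

The mixed partial ∂²V/∂p∂q is 0, so the Hessian at any point is diag(V_pp, V_qq) = diag(12(-3p^2 + 2p + 2), 6(q - 1)).
At (2, -2): H = diag(-72, -18).
Both eigenvalues are negative, so H is negative definite: a local maximum.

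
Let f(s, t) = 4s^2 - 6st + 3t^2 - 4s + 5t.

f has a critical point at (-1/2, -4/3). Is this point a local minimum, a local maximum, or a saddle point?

The Hessian of f is constant: H = [[8, -6], [-6, 6]].
det(H) = 8·6 − (-6)² = 12.
det(H) > 0 and tr(H) = 14 > 0, so H is positive definite and the point is a local minimum.

local minimum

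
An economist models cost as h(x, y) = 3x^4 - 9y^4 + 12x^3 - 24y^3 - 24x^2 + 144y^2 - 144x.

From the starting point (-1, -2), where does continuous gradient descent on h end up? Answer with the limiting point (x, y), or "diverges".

h is separable, so gradient descent decouples: x follows -∂h/∂x, y follows -∂h/∂y.
∂h/∂x = 12(x - 2)(x + 2)(x + 3); at x=-1 this is -72, so x increases.
∂h/∂y = -36y(y - 2)(y + 4); at y=-2 this is -576, so y increases.
x converges to its nearest critical value 2 (a local min of the x-part); y converges to 0. The iterate converges to (2, 0).

(2, 0)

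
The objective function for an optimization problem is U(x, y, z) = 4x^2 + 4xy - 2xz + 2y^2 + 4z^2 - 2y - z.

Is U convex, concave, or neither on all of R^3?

convex

U is quadratic, so its Hessian is the constant matrix H = [[8, 4, -2], [4, 4, 0], [-2, 0, 8]].
Leading principal minors: 8, 16, 112.
All positive ⇒ H ≻ 0 ⇒ convex.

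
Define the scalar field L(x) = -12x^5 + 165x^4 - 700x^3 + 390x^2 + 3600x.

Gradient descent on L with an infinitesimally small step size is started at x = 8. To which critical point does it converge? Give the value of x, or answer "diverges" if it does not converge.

diverges

L'(x) = -60(x - 5)(x - 4)(x - 3)(x + 1), so L'(8) = -32400.
Gradient descent moves in the -L' direction, i.e. x is increasing.
There is no critical point above x=8, and L' keeps the same sign, so the iterate runs off to +∞.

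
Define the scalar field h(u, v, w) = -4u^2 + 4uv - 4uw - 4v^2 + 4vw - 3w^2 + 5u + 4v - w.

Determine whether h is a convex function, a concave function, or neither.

h is quadratic, so its Hessian is the constant matrix H = [[-8, 4, -4], [4, -8, 4], [-4, 4, -6]].
Leading principal minors: -8, 48, -160.
Signs alternate −, +, − ⇒ H ≺ 0 ⇒ concave.

concave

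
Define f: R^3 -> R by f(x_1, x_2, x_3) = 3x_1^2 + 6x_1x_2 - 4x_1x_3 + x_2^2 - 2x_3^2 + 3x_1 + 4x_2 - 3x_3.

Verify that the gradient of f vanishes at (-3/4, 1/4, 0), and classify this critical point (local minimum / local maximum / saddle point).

saddle point

∇f = (6x_1 + 6x_2 - 4x_3 + 3, 6x_1 + 2x_2 + 4, -4x_1 - 4x_3 - 3); substituting (-3/4, 1/4, 0) gives ∇f = (0, 0, 0), so (-3/4, 1/4, 0) is indeed a critical point.
The Hessian is constant: H = [[6, 6, -4], [6, 2, 0], [-4, 0, -4]].
Leading principal minors: Δ₁ = 6, Δ₂ = -24, Δ₃ = 64.
The minors fit neither the all-positive nor the alternating-sign pattern, so H is indefinite: a saddle point.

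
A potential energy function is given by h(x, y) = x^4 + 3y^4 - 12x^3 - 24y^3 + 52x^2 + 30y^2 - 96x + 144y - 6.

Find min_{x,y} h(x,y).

-157

h(x,y) separates as P(x) + Q(y) − 6, so its minimum is min P + min Q − 6.
P'(x) = 4(x - 4)(x - 3)(x - 2) vanishes at x ∈ {2, 3, 4}; Q'(y) = 12(y - 4)(y - 3)(y + 1) vanishes at y ∈ {-1, 3, 4}.
Local minima of P (where P''>0): P(2)=-64, P(4)=-64. Local minima of Q: Q(-1)=-87, Q(4)=288.
So the global minimum of h is P(2) + Q(-1) − 6 = -64 − 87 − 6 = -157, attained at (2, -1).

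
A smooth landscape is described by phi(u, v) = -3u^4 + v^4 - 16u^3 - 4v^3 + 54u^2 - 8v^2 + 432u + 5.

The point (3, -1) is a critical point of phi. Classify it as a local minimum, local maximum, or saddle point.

The mixed partial ∂²phi/∂u∂v is 0, so the Hessian at any point is diag(phi_uu, phi_vv) = diag(12(-3u^2 - 8u + 9), 4(3v^2 - 6v - 4)).
At (3, -1): H = diag(-504, 20).
The eigenvalues have opposite signs, so H is indefinite: a saddle point.

saddle point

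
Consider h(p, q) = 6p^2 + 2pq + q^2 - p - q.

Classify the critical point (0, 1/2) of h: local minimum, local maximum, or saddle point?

The Hessian of h is constant: H = [[12, 2], [2, 2]].
det(H) = 12·2 − 2² = 20.
det(H) > 0 and tr(H) = 14 > 0, so H is positive definite and the point is a local minimum.

local minimum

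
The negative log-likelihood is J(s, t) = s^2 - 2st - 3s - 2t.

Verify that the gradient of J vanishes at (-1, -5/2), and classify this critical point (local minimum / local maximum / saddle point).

saddle point

∇J = (2s - 2t - 3, -2s - 2); substituting (-1, -5/2) gives ∇J = (0, 0), so (-1, -5/2) is indeed a critical point.
The Hessian of J is constant: H = [[2, -2], [-2, 0]].
det(H) = 2·0 − (-2)² = -4.
Since det(H) < 0, H is indefinite and the critical point is a saddle point.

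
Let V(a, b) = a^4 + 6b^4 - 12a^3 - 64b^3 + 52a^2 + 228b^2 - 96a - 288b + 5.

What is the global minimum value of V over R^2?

-177

V(a,b) separates as P(a) + Q(b) + 5, so its minimum is min P + min Q + 5.
P'(a) = 4(a - 4)(a - 3)(a - 2) vanishes at a ∈ {2, 3, 4}; Q'(b) = 24(b - 4)(b - 3)(b - 1) vanishes at b ∈ {1, 3, 4}.
Local minima of P (where P''>0): P(2)=-64, P(4)=-64. Local minima of Q: Q(1)=-118, Q(4)=-64.
So the global minimum of V is P(2) + Q(1) + 5 = -64 − 118 + 5 = -177, attained at (2, 1).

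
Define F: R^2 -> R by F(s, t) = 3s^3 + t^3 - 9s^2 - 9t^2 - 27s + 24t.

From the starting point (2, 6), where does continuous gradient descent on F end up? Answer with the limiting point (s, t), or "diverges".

(3, 4)

F is separable, so gradient descent decouples: s follows -∂F/∂s, t follows -∂F/∂t.
∂F/∂s = 9(s - 3)(s + 1); at s=2 this is -27, so s increases.
∂F/∂t = 3(t - 4)(t - 2); at t=6 this is 24, so t decreases.
s converges to its nearest critical value 3 (a local min of the s-part); t converges to 4. The iterate converges to (3, 4).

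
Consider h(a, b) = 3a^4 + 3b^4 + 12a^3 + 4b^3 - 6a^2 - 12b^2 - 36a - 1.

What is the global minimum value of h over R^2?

-60

h(a,b) separates as P(a) + Q(b) − 1, so its minimum is min P + min Q − 1.
P'(a) = 12(a - 1)(a + 1)(a + 3) vanishes at a ∈ {-3, -1, 1}; Q'(b) = 12b(b - 1)(b + 2) vanishes at b ∈ {-2, 0, 1}.
Local minima of P (where P''>0): P(-3)=-27, P(1)=-27. Local minima of Q: Q(-2)=-32, Q(1)=-5.
So the global minimum of h is P(-3) + Q(-2) − 1 = -27 − 32 − 1 = -60, attained at (-3, -2).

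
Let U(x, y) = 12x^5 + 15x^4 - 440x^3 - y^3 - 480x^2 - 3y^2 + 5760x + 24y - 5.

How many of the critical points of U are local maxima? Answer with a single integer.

U separates as a function of x plus a function of y, so ∇U=0 decouples.
∂U/∂x = 60(x - 4)(x - 2)(x + 3)(x + 4) = 0 at x ∈ {-4, -3, 2, 4}; ∂U/∂y = -3(y - 2)(y + 4) = 0 at y ∈ {-4, 2}.
The Hessian is diagonal: diag(U_xx, U_yy). Second derivatives: U_xx(-4)=-2880, U_xx(-3)=2100, U_xx(2)=-3600, U_xx(4)=6720; U_yy(-4)=18, U_yy(2)=-18.
Local maxima occur where both diagonal entries negative: (-4, 2), (2, 2). Count: 2.

2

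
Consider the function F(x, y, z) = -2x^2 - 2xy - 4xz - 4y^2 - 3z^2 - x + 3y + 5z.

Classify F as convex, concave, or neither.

F is quadratic, so its Hessian is the constant matrix H = [[-4, -2, -4], [-2, -8, 0], [-4, 0, -6]].
Leading principal minors: -4, 28, -40.
Signs alternate −, +, − ⇒ H ≺ 0 ⇒ concave.

concave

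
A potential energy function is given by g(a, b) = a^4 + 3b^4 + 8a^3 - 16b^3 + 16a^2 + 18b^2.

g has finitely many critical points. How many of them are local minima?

g separates as a function of a plus a function of b, so ∇g=0 decouples.
∂g/∂a = 4a(a + 2)(a + 4) = 0 at a ∈ {-4, -2, 0}; ∂g/∂b = 12b(b - 3)(b - 1) = 0 at b ∈ {0, 1, 3}.
The Hessian is diagonal: diag(g_aa, g_bb). Second derivatives: g_aa(-4)=32, g_aa(-2)=-16, g_aa(0)=32; g_bb(0)=36, g_bb(1)=-24, g_bb(3)=72.
Local minima occur where both diagonal entries positive: (-4, 0), (-4, 3), (0, 0), (0, 3). Count: 4.

4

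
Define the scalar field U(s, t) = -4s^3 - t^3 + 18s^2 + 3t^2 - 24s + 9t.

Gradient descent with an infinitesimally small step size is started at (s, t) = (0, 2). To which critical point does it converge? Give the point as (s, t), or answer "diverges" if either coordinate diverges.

U is separable, so gradient descent decouples: s follows -∂U/∂s, t follows -∂U/∂t.
∂U/∂s = -12(s - 2)(s - 1); at s=0 this is -24, so s increases.
∂U/∂t = -3(t - 3)(t + 1); at t=2 this is 9, so t decreases.
s converges to its nearest critical value 1 (a local min of the s-part); t converges to -1. The iterate converges to (1, -1).

(1, -1)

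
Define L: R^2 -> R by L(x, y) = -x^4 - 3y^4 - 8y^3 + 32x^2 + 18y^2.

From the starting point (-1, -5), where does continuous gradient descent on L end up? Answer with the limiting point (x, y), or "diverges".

L is separable, so gradient descent decouples: x follows -∂L/∂x, y follows -∂L/∂y.
∂L/∂x = -4x(x - 4)(x + 4); at x=-1 this is -60, so x increases.
∂L/∂y = -12y(y - 1)(y + 3); at y=-5 this is 720, so y decreases.
The y-coordinate has no critical point in that direction and runs off to infinity.

diverges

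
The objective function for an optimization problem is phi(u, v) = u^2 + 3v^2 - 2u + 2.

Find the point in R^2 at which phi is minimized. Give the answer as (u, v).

(1, 0)

phi(u,v) separates as P(u) + Q(v) + 2, so its minimum is min P + min Q + 2.
P'(u) = 2u - 2 vanishes at u ∈ {1}; Q'(v) = 6v vanishes at v ∈ {0}.
Local minima of P (where P''>0): P(1)=-1. Local minima of Q: Q(0)=0.
So the global minimum of phi is P(1) + Q(0) + 2 = -1 + 0 + 2 = 1, attained at (1, 0).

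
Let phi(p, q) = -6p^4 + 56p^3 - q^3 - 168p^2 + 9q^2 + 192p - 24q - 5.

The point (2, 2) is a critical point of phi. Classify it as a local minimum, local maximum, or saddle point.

local minimum

The mixed partial ∂²phi/∂p∂q is 0, so the Hessian at any point is diag(phi_pp, phi_qq) = diag(24(-3p^2 + 14p - 14), 6(-q + 3)).
At (2, 2): H = diag(48, 6).
Both eigenvalues are positive, so H is positive definite: a local minimum.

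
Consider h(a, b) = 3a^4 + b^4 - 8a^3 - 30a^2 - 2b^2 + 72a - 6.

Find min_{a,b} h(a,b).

-159

h(a,b) separates as P(a) + Q(b) − 6, so its minimum is min P + min Q − 6.
P'(a) = 12(a - 3)(a - 1)(a + 2) vanishes at a ∈ {-2, 1, 3}; Q'(b) = 4b(b - 1)(b + 1) vanishes at b ∈ {-1, 0, 1}.
Local minima of P (where P''>0): P(-2)=-152, P(3)=-27. Local minima of Q: Q(-1)=-1, Q(1)=-1.
So the global minimum of h is P(-2) + Q(-1) − 6 = -152 − 1 − 6 = -159, attained at (-2, -1).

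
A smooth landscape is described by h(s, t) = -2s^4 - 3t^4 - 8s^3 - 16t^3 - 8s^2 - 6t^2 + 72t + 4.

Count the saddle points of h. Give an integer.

h separates as a function of s plus a function of t, so ∇h=0 decouples.
∂h/∂s = -8s(s + 1)(s + 2) = 0 at s ∈ {-2, -1, 0}; ∂h/∂t = -12(t - 1)(t + 2)(t + 3) = 0 at t ∈ {-3, -2, 1}.
The Hessian is diagonal: diag(h_ss, h_tt). Second derivatives: h_ss(-2)=-16, h_ss(-1)=8, h_ss(0)=-16; h_tt(-3)=-48, h_tt(-2)=36, h_tt(1)=-144.
Saddle points occur where the two diagonal entries have opposite signs: (-2, -2), (-1, -3), (-1, 1), (0, -2). Count: 4.

4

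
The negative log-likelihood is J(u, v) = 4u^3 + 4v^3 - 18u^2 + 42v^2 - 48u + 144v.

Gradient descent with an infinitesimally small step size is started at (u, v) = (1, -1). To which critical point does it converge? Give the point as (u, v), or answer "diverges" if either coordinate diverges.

(4, -3)

J is separable, so gradient descent decouples: u follows -∂J/∂u, v follows -∂J/∂v.
∂J/∂u = 12(u - 4)(u + 1); at u=1 this is -72, so u increases.
∂J/∂v = 12(v + 3)(v + 4); at v=-1 this is 72, so v decreases.
u converges to its nearest critical value 4 (a local min of the u-part); v converges to -3. The iterate converges to (4, -3).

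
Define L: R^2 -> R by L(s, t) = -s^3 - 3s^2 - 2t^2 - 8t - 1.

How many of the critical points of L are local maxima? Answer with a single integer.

1

L separates as a function of s plus a function of t, so ∇L=0 decouples.
∂L/∂s = -3s(s + 2) = 0 at s ∈ {-2, 0}; ∂L/∂t = -4(t + 2) = 0 at t ∈ {-2}.
The Hessian is diagonal: diag(L_ss, L_tt). Second derivatives: L_ss(-2)=6, L_ss(0)=-6; L_tt(-2)=-4.
Local maxima occur where both diagonal entries negative: (0, -2). Count: 1.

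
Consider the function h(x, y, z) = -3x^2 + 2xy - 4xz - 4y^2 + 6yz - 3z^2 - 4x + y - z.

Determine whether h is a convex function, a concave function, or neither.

h is quadratic, so its Hessian is the constant matrix H = [[-6, 2, -4], [2, -8, 6], [-4, 6, -6]].
Leading principal minors: -6, 44, -16.
Signs alternate −, +, − ⇒ H ≺ 0 ⇒ concave.

concave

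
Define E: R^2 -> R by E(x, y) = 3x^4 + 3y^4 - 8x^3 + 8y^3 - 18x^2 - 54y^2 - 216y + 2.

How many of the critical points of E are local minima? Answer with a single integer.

4

E separates as a function of x plus a function of y, so ∇E=0 decouples.
∂E/∂x = 12x(x - 3)(x + 1) = 0 at x ∈ {-1, 0, 3}; ∂E/∂y = 12(y - 3)(y + 2)(y + 3) = 0 at y ∈ {-3, -2, 3}.
The Hessian is diagonal: diag(E_xx, E_yy). Second derivatives: E_xx(-1)=48, E_xx(0)=-36, E_xx(3)=144; E_yy(-3)=72, E_yy(-2)=-60, E_yy(3)=360.
Local minima occur where both diagonal entries positive: (-1, -3), (-1, 3), (3, -3), (3, 3). Count: 4.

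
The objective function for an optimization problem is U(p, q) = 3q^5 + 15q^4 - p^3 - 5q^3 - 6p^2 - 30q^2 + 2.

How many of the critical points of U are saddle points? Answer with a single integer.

U separates as a function of p plus a function of q, so ∇U=0 decouples.
∂U/∂p = -3p(p + 4) = 0 at p ∈ {-4, 0}; ∂U/∂q = 15q(q - 1)(q + 1)(q + 4) = 0 at q ∈ {-4, -1, 0, 1}.
The Hessian is diagonal: diag(U_pp, U_qq). Second derivatives: U_pp(-4)=12, U_pp(0)=-12; U_qq(-4)=-900, U_qq(-1)=90, U_qq(0)=-60, U_qq(1)=150.
Saddle points occur where the two diagonal entries have opposite signs: (-4, -4), (-4, 0), (0, -1), (0, 1). Count: 4.

4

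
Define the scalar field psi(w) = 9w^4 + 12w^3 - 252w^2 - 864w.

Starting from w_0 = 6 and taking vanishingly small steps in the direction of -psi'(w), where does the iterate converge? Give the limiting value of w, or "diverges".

psi'(w) = 36(w - 4)(w + 2)(w + 3), so psi'(6) = 5184.
Gradient descent moves in the -psi' direction, i.e. w is decreasing.
The nearest critical point in that direction is w = 4, where psi'' = 1512 > 0 (a local minimum). The iterate converges there.

4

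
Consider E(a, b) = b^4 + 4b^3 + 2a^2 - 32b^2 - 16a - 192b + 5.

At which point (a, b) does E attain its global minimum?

E(a,b) separates as P(a) + Q(b) + 5, so its minimum is min P + min Q + 5.
P'(a) = 4a - 16 vanishes at a ∈ {4}; Q'(b) = 4(b - 4)(b + 3)(b + 4) vanishes at b ∈ {-4, -3, 4}.
Local minima of P (where P''>0): P(4)=-32. Local minima of Q: Q(-4)=256, Q(4)=-768.
So the global minimum of E is P(4) + Q(4) + 5 = -32 − 768 + 5 = -795, attained at (4, 4).

(4, 4)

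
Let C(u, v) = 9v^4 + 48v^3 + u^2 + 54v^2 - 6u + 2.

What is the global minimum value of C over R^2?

C(u,v) separates as P(u) + Q(v) + 2, so its minimum is min P + min Q + 2.
P'(u) = 2u - 6 vanishes at u ∈ {3}; Q'(v) = 36v(v + 1)(v + 3) vanishes at v ∈ {-3, -1, 0}.
Local minima of P (where P''>0): P(3)=-9. Local minima of Q: Q(-3)=-81, Q(0)=0.
So the global minimum of C is P(3) + Q(-3) + 2 = -9 − 81 + 2 = -88, attained at (3, -3).

-88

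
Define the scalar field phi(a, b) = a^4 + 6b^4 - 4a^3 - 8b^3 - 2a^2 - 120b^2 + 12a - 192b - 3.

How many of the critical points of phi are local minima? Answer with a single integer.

4

phi separates as a function of a plus a function of b, so ∇phi=0 decouples.
∂phi/∂a = 4(a - 3)(a - 1)(a + 1) = 0 at a ∈ {-1, 1, 3}; ∂phi/∂b = 24(b - 4)(b + 1)(b + 2) = 0 at b ∈ {-2, -1, 4}.
The Hessian is diagonal: diag(phi_aa, phi_bb). Second derivatives: phi_aa(-1)=32, phi_aa(1)=-16, phi_aa(3)=32; phi_bb(-2)=144, phi_bb(-1)=-120, phi_bb(4)=720.
Local minima occur where both diagonal entries positive: (-1, -2), (-1, 4), (3, -2), (3, 4). Count: 4.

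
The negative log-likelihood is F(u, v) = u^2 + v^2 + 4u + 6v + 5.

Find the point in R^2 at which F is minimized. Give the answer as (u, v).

(-2, -3)

F(u,v) separates as P(u) + Q(v) + 5, so its minimum is min P + min Q + 5.
P'(u) = 2u + 4 vanishes at u ∈ {-2}; Q'(v) = 2v + 6 vanishes at v ∈ {-3}.
Local minima of P (where P''>0): P(-2)=-4. Local minima of Q: Q(-3)=-9.
So the global minimum of F is P(-2) + Q(-3) + 5 = -4 − 9 + 5 = -8, attained at (-2, -3).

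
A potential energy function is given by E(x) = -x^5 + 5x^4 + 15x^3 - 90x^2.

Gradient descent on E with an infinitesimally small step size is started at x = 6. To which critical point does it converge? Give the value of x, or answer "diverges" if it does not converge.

diverges

E'(x) = -5x(x - 4)(x - 3)(x + 3), so E'(6) = -1620.
Gradient descent moves in the -E' direction, i.e. x is increasing.
There is no critical point above x=6, and E' keeps the same sign, so the iterate runs off to +∞.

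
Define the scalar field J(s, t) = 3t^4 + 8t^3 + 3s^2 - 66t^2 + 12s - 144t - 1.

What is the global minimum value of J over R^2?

-580

J(s,t) separates as P(s) + Q(t) − 1, so its minimum is min P + min Q − 1.
P'(s) = 6s + 12 vanishes at s ∈ {-2}; Q'(t) = 12(t - 3)(t + 1)(t + 4) vanishes at t ∈ {-4, -1, 3}.
Local minima of P (where P''>0): P(-2)=-12. Local minima of Q: Q(-4)=-224, Q(3)=-567.
So the global minimum of J is P(-2) + Q(3) − 1 = -12 − 567 − 1 = -580, attained at (-2, 3).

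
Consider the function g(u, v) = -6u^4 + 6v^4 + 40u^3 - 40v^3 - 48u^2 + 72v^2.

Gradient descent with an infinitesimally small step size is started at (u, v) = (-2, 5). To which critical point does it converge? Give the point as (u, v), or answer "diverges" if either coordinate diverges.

diverges

g is separable, so gradient descent decouples: u follows -∂g/∂u, v follows -∂g/∂v.
∂g/∂u = -24u(u - 4)(u - 1); at u=-2 this is 864, so u decreases.
∂g/∂v = 24v(v - 3)(v - 2); at v=5 this is 720, so v decreases.
The u-coordinate has no critical point in that direction and runs off to infinity.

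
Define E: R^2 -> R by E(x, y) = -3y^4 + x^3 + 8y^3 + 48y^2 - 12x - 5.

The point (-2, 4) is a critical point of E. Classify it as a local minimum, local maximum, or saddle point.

The mixed partial ∂²E/∂x∂y is 0, so the Hessian at any point is diag(E_xx, E_yy) = diag(6x, 12(-3y^2 + 4y + 8)).
At (-2, 4): H = diag(-12, -288).
Both eigenvalues are negative, so H is negative definite: a local maximum.

local maximum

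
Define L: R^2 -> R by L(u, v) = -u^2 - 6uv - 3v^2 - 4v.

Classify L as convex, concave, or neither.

L is quadratic, so its Hessian is the constant matrix H = [[-2, -6], [-6, -6]].
det(H) = -24, tr(H) = -8.
det(H) < 0, so H is indefinite: neither convex nor concave.

neither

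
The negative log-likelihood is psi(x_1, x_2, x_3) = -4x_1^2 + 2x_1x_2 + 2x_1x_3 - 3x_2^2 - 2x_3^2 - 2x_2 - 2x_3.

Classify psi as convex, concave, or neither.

concave

psi is quadratic, so its Hessian is the constant matrix H = [[-8, 2, 2], [2, -6, 0], [2, 0, -4]].
Leading principal minors: -8, 44, -152.
Signs alternate −, +, − ⇒ H ≺ 0 ⇒ concave.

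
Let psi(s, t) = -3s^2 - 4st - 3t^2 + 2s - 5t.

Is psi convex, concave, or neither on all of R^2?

psi is quadratic, so its Hessian is the constant matrix H = [[-6, -4], [-4, -6]].
det(H) = 20, tr(H) = -12.
det(H) > 0 and tr(H) < 0, so H is negative definite everywhere: concave.

concave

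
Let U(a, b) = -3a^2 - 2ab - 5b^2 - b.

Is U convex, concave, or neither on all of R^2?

concave

U is quadratic, so its Hessian is the constant matrix H = [[-6, -2], [-2, -10]].
det(H) = 56, tr(H) = -16.
det(H) > 0 and tr(H) < 0, so H is negative definite everywhere: concave.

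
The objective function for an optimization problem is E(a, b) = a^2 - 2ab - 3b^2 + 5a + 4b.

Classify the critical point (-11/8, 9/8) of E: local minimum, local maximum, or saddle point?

saddle point

The Hessian of E is constant: H = [[2, -2], [-2, -6]].
det(H) = 2·(-6) − (-2)² = -16.
Since det(H) < 0, H is indefinite and the critical point is a saddle point.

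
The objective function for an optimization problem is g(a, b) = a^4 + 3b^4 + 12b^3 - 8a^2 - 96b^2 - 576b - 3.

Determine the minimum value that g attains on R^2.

g(a,b) separates as P(a) + Q(b) − 3, so its minimum is min P + min Q − 3.
P'(a) = 4a(a - 2)(a + 2) vanishes at a ∈ {-2, 0, 2}; Q'(b) = 12(b - 4)(b + 3)(b + 4) vanishes at b ∈ {-4, -3, 4}.
Local minima of P (where P''>0): P(-2)=-16, P(2)=-16. Local minima of Q: Q(-4)=768, Q(4)=-2304.
So the global minimum of g is P(-2) + Q(4) − 3 = -16 − 2304 − 3 = -2323, attained at (-2, 4).

-2323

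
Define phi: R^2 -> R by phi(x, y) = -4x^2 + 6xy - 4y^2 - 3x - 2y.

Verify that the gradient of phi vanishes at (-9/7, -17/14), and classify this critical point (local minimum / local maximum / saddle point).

local maximum

∇phi = (-8x + 6y - 3, 6x - 8y - 2); substituting (-9/7, -17/14) gives ∇phi = (0, 0), so (-9/7, -17/14) is indeed a critical point.
The Hessian of phi is constant: H = [[-8, 6], [6, -8]].
det(H) = (-8)·(-8) − 6² = 28.
det(H) > 0 and tr(H) = -16 < 0, so H is negative definite and the point is a local maximum.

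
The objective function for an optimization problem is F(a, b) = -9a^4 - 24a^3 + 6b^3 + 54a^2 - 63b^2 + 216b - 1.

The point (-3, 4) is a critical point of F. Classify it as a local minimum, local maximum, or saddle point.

saddle point

The mixed partial ∂²F/∂a∂b is 0, so the Hessian at any point is diag(F_aa, F_bb) = diag(36(-3a^2 - 4a + 3), 18(2b - 7)).
At (-3, 4): H = diag(-432, 18).
The eigenvalues have opposite signs, so H is indefinite: a saddle point.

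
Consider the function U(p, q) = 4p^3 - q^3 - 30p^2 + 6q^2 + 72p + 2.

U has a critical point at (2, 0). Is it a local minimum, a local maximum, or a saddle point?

The mixed partial ∂²U/∂p∂q is 0, so the Hessian at any point is diag(U_pp, U_qq) = diag(12(2p - 5), 6(-q + 2)).
At (2, 0): H = diag(-12, 12).
The eigenvalues have opposite signs, so H is indefinite: a saddle point.

saddle point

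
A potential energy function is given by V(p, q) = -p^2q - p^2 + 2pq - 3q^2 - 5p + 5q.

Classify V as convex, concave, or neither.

neither

The term -p^2q is cubic, so the Hessian is not constant.
∂²V/∂p² = -2q - 2, which takes both signs as q varies (negative for sufficiently large q). A diagonal entry of the Hessian changing sign means the Hessian is neither positive- nor negative-semidefinite on all of R^2.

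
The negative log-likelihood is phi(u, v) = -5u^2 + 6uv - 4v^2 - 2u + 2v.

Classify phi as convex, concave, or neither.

phi is quadratic, so its Hessian is the constant matrix H = [[-10, 6], [6, -8]].
det(H) = 44, tr(H) = -18.
det(H) > 0 and tr(H) < 0, so H is negative definite everywhere: concave.

concave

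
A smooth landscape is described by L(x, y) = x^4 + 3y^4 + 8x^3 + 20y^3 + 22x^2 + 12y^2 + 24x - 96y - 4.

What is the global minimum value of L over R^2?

-74

L(x,y) separates as P(x) + Q(y) − 4, so its minimum is min P + min Q − 4.
P'(x) = 4(x + 1)(x + 2)(x + 3) vanishes at x ∈ {-3, -2, -1}; Q'(y) = 12(y - 1)(y + 2)(y + 4) vanishes at y ∈ {-4, -2, 1}.
Local minima of P (where P''>0): P(-3)=-9, P(-1)=-9. Local minima of Q: Q(-4)=64, Q(1)=-61.
So the global minimum of L is P(-3) + Q(1) − 4 = -9 − 61 − 4 = -74, attained at (-3, 1).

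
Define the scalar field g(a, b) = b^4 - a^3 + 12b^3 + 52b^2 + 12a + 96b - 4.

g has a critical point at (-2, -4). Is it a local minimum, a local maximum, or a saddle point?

The mixed partial ∂²g/∂a∂b is 0, so the Hessian at any point is diag(g_aa, g_bb) = diag(-6a, 4(3b^2 + 18b + 26)).
At (-2, -4): H = diag(12, 8).
Both eigenvalues are positive, so H is positive definite: a local minimum.

local minimum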